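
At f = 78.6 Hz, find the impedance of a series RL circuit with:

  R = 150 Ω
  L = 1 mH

Step 1 — Angular frequency: ω = 2π·f = 2π·78.6 = 493.9 rad/s.
Step 2 — Component impedances:
  R: Z = R = 150 Ω
  L: Z = jωL = j·493.9·0.001 = 0 + j0.4939 Ω
Step 3 — Series combination: Z_total = R + L = 150 + j0.4939 Ω = 150∠0.2° Ω.

Z = 150 + j0.4939 Ω = 150∠0.2° Ω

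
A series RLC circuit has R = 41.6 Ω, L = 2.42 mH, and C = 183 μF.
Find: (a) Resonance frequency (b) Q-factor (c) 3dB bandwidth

Step 1 — Resonance condition Im(Z)=0 gives ω₀ = 1/√(LC).
Step 2 — ω₀ = 1/√(0.00242·0.000183) = 1503 rad/s.
Step 3 — f₀ = ω₀/(2π) = 239.2 Hz.
Step 4 — Series Q: Q = ω₀L/R = 1503·0.00242/41.6 = 0.08742.
Step 5 — 3dB bandwidth: Δω = ω₀/Q = 1.719e+04 rad/s; BW = Δω/(2π) = 2736 Hz.

(a) f₀ = 239.2 Hz  (b) Q = 0.08742  (c) BW = 2736 Hz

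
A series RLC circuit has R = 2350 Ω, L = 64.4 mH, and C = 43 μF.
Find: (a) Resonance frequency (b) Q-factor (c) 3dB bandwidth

Step 1 — Resonance: ω₀ = 1/√(LC) = 1/√(0.0644·4.3e-05) = 600.9 rad/s.
Step 2 — f₀ = ω₀/(2π) = 95.64 Hz.
Step 3 — Series Q: Q = ω₀L/R = 600.9·0.0644/2350 = 0.01647.
Step 4 — Bandwidth: Δω = ω₀/Q = 3.649e+04 rad/s; BW = Δω/(2π) = 5808 Hz.

(a) f₀ = 95.64 Hz  (b) Q = 0.01647  (c) BW = 5808 Hz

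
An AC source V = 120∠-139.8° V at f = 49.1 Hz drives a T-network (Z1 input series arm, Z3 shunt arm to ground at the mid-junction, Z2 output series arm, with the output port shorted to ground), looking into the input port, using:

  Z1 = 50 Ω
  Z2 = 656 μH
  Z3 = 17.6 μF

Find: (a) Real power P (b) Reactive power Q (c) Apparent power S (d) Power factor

Step 1 — Angular frequency: ω = 2π·f = 2π·49.1 = 308.5 rad/s.
Step 2 — Component impedances:
  Z1: Z = R = 50 Ω
  Z2: Z = jωL = j·308.5·0.000656 = 0 + j0.2024 Ω
  Z3: Z = 1/(jωC) = -j/(ω·C) = 0 - j184.2 Ω
Step 3 — With the output port shorted to ground, the output series arm Z2 runs from the junction to ground; the shunt arm Z3 also runs from the junction to ground. They appear in parallel: Z3 || Z2 = 0 + j0.2026 Ω.
Step 4 — Series with input arm Z1: Z_in = Z1 + (Z3 || Z2) = 50 + j0.2026 Ω = 50∠0.2° Ω.
Step 5 — Source phasor: V = 120∠-139.8° V = -91.66 - j77.45 V.
Step 6 — Current: I = V / Z = -1.839 - j1.542 A = 2.4∠-140.0° A.
Step 7 — Complex power: S = V·I* = 288 + j1.167 VA.
Step 8 — Real power: P = Re(S) = 288 W.
Step 9 — Reactive power: Q = Im(S) = 1.167 VAR.
Step 10 — Apparent power: |S| = 288 VA.
Step 11 — Power factor: PF = P/|S| = 1 (lagging).

(a) P = 288 W  (b) Q = 1.167 VAR  (c) S = 288 VA  (d) PF = 1 (lagging)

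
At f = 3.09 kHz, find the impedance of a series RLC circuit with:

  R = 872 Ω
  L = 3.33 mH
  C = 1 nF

Step 1 — Angular frequency: ω = 2π·f = 2π·3090 = 1.942e+04 rad/s.
Step 2 — Component impedances:
  R: Z = R = 872 Ω
  L: Z = jωL = j·1.942e+04·0.00333 = 0 + j64.65 Ω
  C: Z = 1/(jωC) = -j/(ω·C) = 0 - j5.151e+04 Ω
Step 3 — Series combination: Z_total = R + L + C = 872 - j5.144e+04 Ω = 5.145e+04∠-89.0° Ω.

Z = 872 - j5.144e+04 Ω = 5.145e+04∠-89.0° Ω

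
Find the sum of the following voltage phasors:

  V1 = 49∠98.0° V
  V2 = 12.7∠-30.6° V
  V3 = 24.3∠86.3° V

Step 1 — Convert each phasor to rectangular form:
  V1 = 49·(cos(98.0°) + j·sin(98.0°)) = -6.819 + j48.52 V
  V2 = 12.7·(cos(-30.6°) + j·sin(-30.6°)) = 10.93 - j6.465 V
  V3 = 24.3·(cos(86.3°) + j·sin(86.3°)) = 1.568 + j24.25 V
Step 2 — Sum components: V_total = 5.68 + j66.31 V.
Step 3 — Convert to polar: |V_total| = 66.55 V, ∠V_total = 85.1°.

V_total = 66.55∠85.1° V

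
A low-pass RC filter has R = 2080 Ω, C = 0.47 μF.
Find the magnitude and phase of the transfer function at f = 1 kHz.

Step 1 — Angular frequency: ω = 2π·1000 = 6283 rad/s.
Step 2 — Transfer function: H(jω) = 1/(1 + jωRC).
Step 3 — Denominator: 1 + jωRC = 1 + j·6283·2080·4.7e-07 = 1 + j6.142.
Step 4 — H = 0.02582 - j0.1586.
Step 5 — Magnitude: |H| = 0.1607 (-15.9 dB); phase: φ = -80.8°.

|H| = 0.1607 (-15.9 dB), φ = -80.8°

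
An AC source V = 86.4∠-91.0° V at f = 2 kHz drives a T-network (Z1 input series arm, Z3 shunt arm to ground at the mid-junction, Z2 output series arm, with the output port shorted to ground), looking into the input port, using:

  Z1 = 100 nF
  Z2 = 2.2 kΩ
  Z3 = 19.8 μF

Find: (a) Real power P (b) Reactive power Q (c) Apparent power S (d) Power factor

Step 1 — Angular frequency: ω = 2π·f = 2π·2000 = 1.257e+04 rad/s.
Step 2 — Component impedances:
  Z1: Z = 1/(jωC) = -j/(ω·C) = 0 - j795.8 Ω
  Z2: Z = R = 2200 Ω
  Z3: Z = 1/(jωC) = -j/(ω·C) = 0 - j4.019 Ω
Step 3 — With the output port shorted to ground, the output series arm Z2 runs from the junction to ground; the shunt arm Z3 also runs from the junction to ground. They appear in parallel: Z3 || Z2 = 0.007342 - j4.019 Ω.
Step 4 — Series with input arm Z1: Z_in = Z1 + (Z3 || Z2) = 0.007342 - j799.8 Ω = 799.8∠-90.0° Ω.
Step 5 — Source phasor: V = 86.4∠-91.0° V = -1.508 - j86.39 V.
Step 6 — Current: I = V / Z = 0.108 - j0.001886 A = 0.108∠-1.0° A.
Step 7 — Complex power: S = V·I* = 8.568e-05 - j9.334 VA.
Step 8 — Real power: P = Re(S) = 8.568e-05 W.
Step 9 — Reactive power: Q = Im(S) = -9.334 VAR.
Step 10 — Apparent power: |S| = 9.334 VA.
Step 11 — Power factor: PF = P/|S| = 9.18e-06 (leading).

(a) P = 8.568e-05 W  (b) Q = -9.334 VAR  (c) S = 9.334 VA  (d) PF = 9.18e-06 (leading)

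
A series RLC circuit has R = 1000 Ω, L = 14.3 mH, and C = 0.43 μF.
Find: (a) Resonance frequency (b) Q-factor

Step 1 — Resonance condition Im(Z)=0 gives ω₀ = 1/√(LC).
Step 2 — ω₀ = 1/√(0.0143·4.3e-07) = 1.275e+04 rad/s.
Step 3 — f₀ = ω₀/(2π) = 2030 Hz.
Step 4 — Series Q: Q = ω₀L/R = 1.275e+04·0.0143/1000 = 0.1824.

(a) f₀ = 2030 Hz  (b) Q = 0.1824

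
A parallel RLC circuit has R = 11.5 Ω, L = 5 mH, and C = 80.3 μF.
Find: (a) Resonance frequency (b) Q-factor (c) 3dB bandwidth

Step 1 — Resonance: ω₀ = 1/√(LC) = 1/√(0.005·8.03e-05) = 1578 rad/s.
Step 2 — f₀ = ω₀/(2π) = 251.2 Hz.
Step 3 — Parallel Q: Q = R/(ω₀L) = 11.5/(1578·0.005) = 1.457.
Step 4 — Bandwidth: Δω = ω₀/Q = 1083 rad/s; BW = Δω/(2π) = 172.3 Hz.

(a) f₀ = 251.2 Hz  (b) Q = 1.457  (c) BW = 172.3 Hz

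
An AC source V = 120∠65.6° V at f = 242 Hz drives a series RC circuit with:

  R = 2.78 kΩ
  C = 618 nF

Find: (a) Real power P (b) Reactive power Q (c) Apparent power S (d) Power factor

Step 1 — Angular frequency: ω = 2π·f = 2π·242 = 1521 rad/s.
Step 2 — Component impedances:
  R: Z = R = 2780 Ω
  C: Z = 1/(jωC) = -j/(ω·C) = 0 - j1064 Ω
Step 3 — Series combination: Z_total = R + C = 2780 - j1064 Ω = 2977∠-20.9° Ω.
Step 4 — Source phasor: V = 120∠65.6° V = 49.57 + j109.3 V.
Step 5 — Current: I = V / Z = 0.002428 + j0.04024 A = 0.04031∠86.5° A.
Step 6 — Complex power: S = V·I* = 4.518 - j1.729 VA.
Step 7 — Real power: P = Re(S) = 4.518 W.
Step 8 — Reactive power: Q = Im(S) = -1.729 VAR.
Step 9 — Apparent power: |S| = 4.838 VA.
Step 10 — Power factor: PF = P/|S| = 0.9339 (leading).

(a) P = 4.518 W  (b) Q = -1.729 VAR  (c) S = 4.838 VA  (d) PF = 0.9339 (leading)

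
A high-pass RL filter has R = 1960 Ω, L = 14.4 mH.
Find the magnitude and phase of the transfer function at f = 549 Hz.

Step 1 — Angular frequency: ω = 2π·549 = 3449 rad/s.
Step 2 — Transfer function: H(jω) = jωL/(R + jωL).
Step 3 — Numerator jωL = j·49.67; denominator R + jωL = 1960 + j49.67.
Step 4 — H = 0.0006419 + j0.02533.
Step 5 — Magnitude: |H| = 0.02533 (-31.9 dB); phase: φ = 88.5°.

|H| = 0.02533 (-31.9 dB), φ = 88.5°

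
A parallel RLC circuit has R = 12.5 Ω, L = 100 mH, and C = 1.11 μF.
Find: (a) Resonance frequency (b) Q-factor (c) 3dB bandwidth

Step 1 — Resonance: ω₀ = 1/√(LC) = 1/√(0.1·1.11e-06) = 3002 rad/s.
Step 2 — f₀ = ω₀/(2π) = 477.7 Hz.
Step 3 — Parallel Q: Q = R/(ω₀L) = 12.5/(3002·0.1) = 0.04165.
Step 4 — Bandwidth: Δω = ω₀/Q = 7.207e+04 rad/s; BW = Δω/(2π) = 1.147e+04 Hz.

(a) f₀ = 477.7 Hz  (b) Q = 0.04165  (c) BW = 1.147e+04 Hz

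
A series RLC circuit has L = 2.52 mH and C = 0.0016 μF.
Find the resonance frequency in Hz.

Step 1 — Resonance condition Im(Z)=0 gives ω₀ = 1/√(LC).
Step 2 — ω₀ = 1/√(0.00252·1.6e-09) = 4.98e+05 rad/s.
Step 3 — f₀ = ω₀/(2π) = 7.926e+04 Hz.

f₀ = 7.926e+04 Hz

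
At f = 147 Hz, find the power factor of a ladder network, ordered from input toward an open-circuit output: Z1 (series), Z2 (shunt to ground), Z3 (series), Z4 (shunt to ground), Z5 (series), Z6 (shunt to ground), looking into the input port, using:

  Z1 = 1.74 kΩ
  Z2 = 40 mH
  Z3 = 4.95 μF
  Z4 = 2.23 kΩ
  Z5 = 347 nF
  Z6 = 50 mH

Step 1 — Angular frequency: ω = 2π·f = 2π·147 = 923.6 rad/s.
Step 2 — Component impedances:
  Z1: Z = R = 1740 Ω
  Z2: Z = jωL = j·923.6·0.04 = 0 + j36.95 Ω
  Z3: Z = 1/(jωC) = -j/(ω·C) = 0 - j218.7 Ω
  Z4: Z = R = 2230 Ω
  Z5: Z = 1/(jωC) = -j/(ω·C) = 0 - j3120 Ω
  Z6: Z = jωL = j·923.6·0.05 = 0 + j46.18 Ω
Step 3 — Ladder network (open output): work backward from the far end, alternating series and parallel combinations. Z_in = 1741 + j37.41 Ω = 1741∠1.2° Ω.
Step 4 — Power factor: PF = cos(φ) = Re(Z)/|Z| = 1740.5/1740.9 = 0.9998.
Step 5 — Type: Im(Z) = 37.41 ⇒ lagging (phase φ = 1.2°).

PF = 0.9998 (lagging, φ = 1.2°)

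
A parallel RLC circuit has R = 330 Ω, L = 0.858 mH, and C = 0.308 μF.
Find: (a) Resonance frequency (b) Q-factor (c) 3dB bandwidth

Step 1 — Resonance: ω₀ = 1/√(LC) = 1/√(0.000858·3.08e-07) = 6.151e+04 rad/s.
Step 2 — f₀ = ω₀/(2π) = 9790 Hz.
Step 3 — Parallel Q: Q = R/(ω₀L) = 330/(6.151e+04·0.000858) = 6.252.
Step 4 — Bandwidth: Δω = ω₀/Q = 9839 rad/s; BW = Δω/(2π) = 1566 Hz.

(a) f₀ = 9790 Hz  (b) Q = 6.252  (c) BW = 1566 Hz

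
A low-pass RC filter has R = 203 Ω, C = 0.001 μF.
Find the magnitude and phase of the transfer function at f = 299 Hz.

Step 1 — Angular frequency: ω = 2π·299 = 1879 rad/s.
Step 2 — Transfer function: H(jω) = 1/(1 + jωRC).
Step 3 — Denominator: 1 + jωRC = 1 + j·1879·203·1e-09 = 1 + j0.0003814.
Step 4 — H = 1 - j0.0003814.
Step 5 — Magnitude: |H| = 1 (-0.0 dB); phase: φ = -0.0°.

|H| = 1 (-0.0 dB), φ = -0.0°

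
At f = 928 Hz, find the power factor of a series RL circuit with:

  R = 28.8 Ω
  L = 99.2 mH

Step 1 — Angular frequency: ω = 2π·f = 2π·928 = 5831 rad/s.
Step 2 — Component impedances:
  R: Z = R = 28.8 Ω
  L: Z = jωL = j·5831·0.0992 = 0 + j578.4 Ω
Step 3 — Series combination: Z_total = R + L = 28.8 + j578.4 Ω = 579.1∠87.1° Ω.
Step 4 — Power factor: PF = cos(φ) = Re(Z)/|Z| = 28.8/579.1 = 0.04973.
Step 5 — Type: Im(Z) = 578.4 ⇒ lagging (phase φ = 87.1°).

PF = 0.04973 (lagging, φ = 87.1°)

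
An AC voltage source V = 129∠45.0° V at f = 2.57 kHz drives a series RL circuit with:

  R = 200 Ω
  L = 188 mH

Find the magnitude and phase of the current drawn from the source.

Step 1 — Angular frequency: ω = 2π·f = 2π·2570 = 1.615e+04 rad/s.
Step 2 — Component impedances:
  R: Z = R = 200 Ω
  L: Z = jωL = j·1.615e+04·0.188 = 0 + j3036 Ω
Step 3 — Series combination: Z_total = R + L = 200 + j3036 Ω = 3042∠86.2° Ω.
Step 4 — Source phasor: V = 129∠45.0° V = 91.22 + j91.22 V.
Step 5 — Ohm's law: I = V / Z_total = (91.22 + j91.22) / (200 + j3036) = 0.03189 - j0.02795 A.
Step 6 — Convert to polar: |I| = 0.0424 A, ∠I = -41.2°.

I = 0.0424∠-41.2° A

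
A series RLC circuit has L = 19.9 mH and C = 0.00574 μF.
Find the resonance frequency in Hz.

Step 1 — Resonance condition Im(Z)=0 gives ω₀ = 1/√(LC).
Step 2 — ω₀ = 1/√(0.0199·5.74e-09) = 9.357e+04 rad/s.
Step 3 — f₀ = ω₀/(2π) = 1.489e+04 Hz.

f₀ = 1.489e+04 Hz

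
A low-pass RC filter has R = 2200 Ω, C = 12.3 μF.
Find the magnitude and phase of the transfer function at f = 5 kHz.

Step 1 — Angular frequency: ω = 2π·5000 = 3.142e+04 rad/s.
Step 2 — Transfer function: H(jω) = 1/(1 + jωRC).
Step 3 — Denominator: 1 + jωRC = 1 + j·3.142e+04·2200·1.23e-05 = 1 + j850.1.
Step 4 — H = 1.384e-06 - j0.001176.
Step 5 — Magnitude: |H| = 0.001176 (-58.6 dB); phase: φ = -89.9°.

|H| = 0.001176 (-58.6 dB), φ = -89.9°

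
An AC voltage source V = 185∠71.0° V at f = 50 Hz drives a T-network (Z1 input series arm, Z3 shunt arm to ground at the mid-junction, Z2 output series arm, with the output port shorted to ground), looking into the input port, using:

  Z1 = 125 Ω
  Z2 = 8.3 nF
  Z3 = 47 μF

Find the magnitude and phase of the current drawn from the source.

Step 1 — Angular frequency: ω = 2π·f = 2π·50 = 314.2 rad/s.
Step 2 — Component impedances:
  Z1: Z = R = 125 Ω
  Z2: Z = 1/(jωC) = -j/(ω·C) = 0 - j3.835e+05 Ω
  Z3: Z = 1/(jωC) = -j/(ω·C) = 0 - j67.73 Ω
Step 3 — With the output port shorted to ground, the output series arm Z2 runs from the junction to ground; the shunt arm Z3 also runs from the junction to ground. They appear in parallel: Z3 || Z2 = 0 - j67.71 Ω.
Step 4 — Series with input arm Z1: Z_in = Z1 + (Z3 || Z2) = 125 - j67.71 Ω = 142.2∠-28.4° Ω.
Step 5 — Source phasor: V = 185∠71.0° V = 60.23 + j174.9 V.
Step 6 — Ohm's law: I = V / Z_total = (60.23 + j174.9) / (125 - j67.71) = -0.2135 + j1.284 A.
Step 7 — Convert to polar: |I| = 1.301 A, ∠I = 99.4°.

I = 1.301∠99.4° A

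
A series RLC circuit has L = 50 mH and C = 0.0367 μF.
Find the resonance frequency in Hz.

Step 1 — Resonance condition Im(Z)=0 gives ω₀ = 1/√(LC).
Step 2 — ω₀ = 1/√(0.05·3.67e-08) = 2.334e+04 rad/s.
Step 3 — f₀ = ω₀/(2π) = 3715 Hz.

f₀ = 3715 Hz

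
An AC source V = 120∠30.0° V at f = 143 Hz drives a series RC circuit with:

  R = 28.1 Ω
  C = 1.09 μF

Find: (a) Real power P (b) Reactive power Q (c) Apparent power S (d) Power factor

Step 1 — Angular frequency: ω = 2π·f = 2π·143 = 898.5 rad/s.
Step 2 — Component impedances:
  R: Z = R = 28.1 Ω
  C: Z = 1/(jωC) = -j/(ω·C) = 0 - j1021 Ω
Step 3 — Series combination: Z_total = R + C = 28.1 - j1021 Ω = 1021∠-88.4° Ω.
Step 4 — Source phasor: V = 120∠30.0° V = 103.9 + j60 V.
Step 5 — Current: I = V / Z = -0.05592 + j0.1033 A = 0.1175∠118.4° A.
Step 6 — Complex power: S = V·I* = 0.3878 - j14.09 VA.
Step 7 — Real power: P = Re(S) = 0.3878 W.
Step 8 — Reactive power: Q = Im(S) = -14.09 VAR.
Step 9 — Apparent power: |S| = 14.1 VA.
Step 10 — Power factor: PF = P/|S| = 0.02751 (leading).

(a) P = 0.3878 W  (b) Q = -14.09 VAR  (c) S = 14.1 VA  (d) PF = 0.02751 (leading)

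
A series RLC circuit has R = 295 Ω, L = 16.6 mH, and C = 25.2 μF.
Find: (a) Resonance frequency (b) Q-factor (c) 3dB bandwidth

Step 1 — Resonance condition Im(Z)=0 gives ω₀ = 1/√(LC).
Step 2 — ω₀ = 1/√(0.0166·2.52e-05) = 1546 rad/s.
Step 3 — f₀ = ω₀/(2π) = 246.1 Hz.
Step 4 — Series Q: Q = ω₀L/R = 1546·0.0166/295 = 0.087.
Step 5 — 3dB bandwidth: Δω = ω₀/Q = 1.777e+04 rad/s; BW = Δω/(2π) = 2828 Hz.

(a) f₀ = 246.1 Hz  (b) Q = 0.087  (c) BW = 2828 Hz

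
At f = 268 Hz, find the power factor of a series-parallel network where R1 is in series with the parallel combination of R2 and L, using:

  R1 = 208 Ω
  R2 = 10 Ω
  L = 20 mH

Step 1 — Angular frequency: ω = 2π·f = 2π·268 = 1684 rad/s.
Step 2 — Component impedances:
  R1: Z = R = 208 Ω
  R2: Z = R = 10 Ω
  L: Z = jωL = j·1684·0.02 = 0 + j33.68 Ω
Step 3 — Parallel branch: R2 || L = 1/(1/R2 + 1/L) = 9.19 + j2.729 Ω.
Step 4 — Series with R1: Z_total = R1 + (R2 || L) = 217.2 + j2.729 Ω = 217.2∠0.7° Ω.
Step 5 — Power factor: PF = cos(φ) = Re(Z)/|Z| = 217.19/217.21 = 0.9999.
Step 6 — Type: Im(Z) = 2.729 ⇒ lagging (phase φ = 0.7°).

PF = 0.9999 (lagging, φ = 0.7°)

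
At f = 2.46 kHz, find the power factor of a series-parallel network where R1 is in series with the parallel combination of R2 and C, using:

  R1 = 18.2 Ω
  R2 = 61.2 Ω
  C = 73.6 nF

Step 1 — Angular frequency: ω = 2π·f = 2π·2460 = 1.546e+04 rad/s.
Step 2 — Component impedances:
  R1: Z = R = 18.2 Ω
  R2: Z = R = 61.2 Ω
  C: Z = 1/(jωC) = -j/(ω·C) = 0 - j879 Ω
Step 3 — Parallel branch: R2 || C = 1/(1/R2 + 1/C) = 60.9 - j4.24 Ω.
Step 4 — Series with R1: Z_total = R1 + (R2 || C) = 79.1 - j4.24 Ω = 79.22∠-3.1° Ω.
Step 5 — Power factor: PF = cos(φ) = Re(Z)/|Z| = 79.105/79.218 = 0.9986.
Step 6 — Type: Im(Z) = -4.24 ⇒ leading (phase φ = -3.1°).

PF = 0.9986 (leading, φ = -3.1°)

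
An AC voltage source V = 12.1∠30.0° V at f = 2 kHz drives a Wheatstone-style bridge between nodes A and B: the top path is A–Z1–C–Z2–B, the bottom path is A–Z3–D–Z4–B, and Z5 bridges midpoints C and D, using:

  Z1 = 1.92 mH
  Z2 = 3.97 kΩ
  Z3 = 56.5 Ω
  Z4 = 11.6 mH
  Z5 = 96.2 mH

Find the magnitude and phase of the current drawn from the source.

Step 1 — Angular frequency: ω = 2π·f = 2π·2000 = 1.257e+04 rad/s.
Step 2 — Component impedances:
  Z1: Z = jωL = j·1.257e+04·0.00192 = 0 + j24.13 Ω
  Z2: Z = R = 3970 Ω
  Z3: Z = R = 56.5 Ω
  Z4: Z = jωL = j·1.257e+04·0.0116 = 0 + j145.8 Ω
  Z5: Z = jωL = j·1.257e+04·0.0962 = 0 + j1209 Ω
Step 3 — Bridge requires nodal analysis (the Z5 bridge couples midpoints C and D, so the two paths cannot be reduced to a simple series/parallel combination). Setting node B to ground and injecting 1 A at node A, the 3-node admittance system at A, C, D solves to V_A = Z_AB = 60.91 + j144.1 Ω = 156.4∠67.1° Ω.
Step 4 — Source phasor: V = 12.1∠30.0° V = 10.48 + j6.05 V.
Step 5 — Ohm's law: I = V / Z_total = (10.48 + j6.05) / (60.91 + j144.1) = 0.06171 - j0.04664 A.
Step 6 — Convert to polar: |I| = 0.07735 A, ∠I = -37.1°.

I = 0.07735∠-37.1° A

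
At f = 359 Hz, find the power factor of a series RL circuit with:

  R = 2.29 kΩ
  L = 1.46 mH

Step 1 — Angular frequency: ω = 2π·f = 2π·359 = 2256 rad/s.
Step 2 — Component impedances:
  R: Z = R = 2290 Ω
  L: Z = jωL = j·2256·0.00146 = 0 + j3.293 Ω
Step 3 — Series combination: Z_total = R + L = 2290 + j3.293 Ω = 2290∠0.1° Ω.
Step 4 — Power factor: PF = cos(φ) = Re(Z)/|Z| = 2290/2290 = 1.
Step 5 — Type: Im(Z) = 3.293 ⇒ lagging (phase φ = 0.1°).

PF = 1 (lagging, φ = 0.1°)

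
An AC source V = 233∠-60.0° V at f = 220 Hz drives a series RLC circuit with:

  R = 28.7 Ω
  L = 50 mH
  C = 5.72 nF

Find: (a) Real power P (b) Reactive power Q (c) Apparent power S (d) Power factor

Step 1 — Angular frequency: ω = 2π·f = 2π·220 = 1382 rad/s.
Step 2 — Component impedances:
  R: Z = R = 28.7 Ω
  L: Z = jωL = j·1382·0.05 = 0 + j69.12 Ω
  C: Z = 1/(jωC) = -j/(ω·C) = 0 - j1.265e+05 Ω
Step 3 — Series combination: Z_total = R + L + C = 28.7 - j1.264e+05 Ω = 1.264e+05∠-90.0° Ω.
Step 4 — Source phasor: V = 233∠-60.0° V = 116.5 - j201.8 V.
Step 5 — Current: I = V / Z = 0.001597 + j0.0009213 A = 0.001843∠30.0° A.
Step 6 — Complex power: S = V·I* = 9.751e-05 - j0.4295 VA.
Step 7 — Real power: P = Re(S) = 9.751e-05 W.
Step 8 — Reactive power: Q = Im(S) = -0.4295 VAR.
Step 9 — Apparent power: |S| = 0.4295 VA.
Step 10 — Power factor: PF = P/|S| = 0.000227 (leading).

(a) P = 9.751e-05 W  (b) Q = -0.4295 VAR  (c) S = 0.4295 VA  (d) PF = 0.000227 (leading)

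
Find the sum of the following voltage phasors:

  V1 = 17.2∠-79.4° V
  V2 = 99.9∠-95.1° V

Step 1 — Convert each phasor to rectangular form:
  V1 = 17.2·(cos(-79.4°) + j·sin(-79.4°)) = 3.164 - j16.91 V
  V2 = 99.9·(cos(-95.1°) + j·sin(-95.1°)) = -8.881 - j99.5 V
Step 2 — Sum components: V_total = -5.717 - j116.4 V.
Step 3 — Convert to polar: |V_total| = 116.6 V, ∠V_total = -92.8°.

V_total = 116.6∠-92.8° V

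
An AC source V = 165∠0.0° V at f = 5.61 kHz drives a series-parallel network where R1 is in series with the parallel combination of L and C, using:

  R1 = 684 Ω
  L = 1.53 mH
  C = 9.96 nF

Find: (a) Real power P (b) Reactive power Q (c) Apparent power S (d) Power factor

Step 1 — Angular frequency: ω = 2π·f = 2π·5610 = 3.525e+04 rad/s.
Step 2 — Component impedances:
  R1: Z = R = 684 Ω
  L: Z = jωL = j·3.525e+04·0.00153 = 0 + j53.93 Ω
  C: Z = 1/(jωC) = -j/(ω·C) = 0 - j2848 Ω
Step 3 — Parallel branch: L || C = 1/(1/L + 1/C) = 0 + j54.97 Ω.
Step 4 — Series with R1: Z_total = R1 + (L || C) = 684 + j54.97 Ω = 686.2∠4.6° Ω.
Step 5 — Source phasor: V = 165∠0.0° V = 165 V.
Step 6 — Current: I = V / Z = 0.2397 - j0.01926 A = 0.2405∠-4.6° A.
Step 7 — Complex power: S = V·I* = 39.55 + j3.178 VA.
Step 8 — Real power: P = Re(S) = 39.55 W.
Step 9 — Reactive power: Q = Im(S) = 3.178 VAR.
Step 10 — Apparent power: |S| = 39.67 VA.
Step 11 — Power factor: PF = P/|S| = 0.9968 (lagging).

(a) P = 39.55 W  (b) Q = 3.178 VAR  (c) S = 39.67 VA  (d) PF = 0.9968 (lagging)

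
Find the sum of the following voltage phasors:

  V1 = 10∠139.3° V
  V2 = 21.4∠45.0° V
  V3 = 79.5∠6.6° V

Step 1 — Convert each phasor to rectangular form:
  V1 = 10·(cos(139.3°) + j·sin(139.3°)) = -7.581 + j6.521 V
  V2 = 21.4·(cos(45.0°) + j·sin(45.0°)) = 15.13 + j15.13 V
  V3 = 79.5·(cos(6.6°) + j·sin(6.6°)) = 78.97 + j9.138 V
Step 2 — Sum components: V_total = 86.52 + j30.79 V.
Step 3 — Convert to polar: |V_total| = 91.84 V, ∠V_total = 19.6°.

V_total = 91.84∠19.6° V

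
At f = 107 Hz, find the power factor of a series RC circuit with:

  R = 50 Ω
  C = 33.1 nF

Step 1 — Angular frequency: ω = 2π·f = 2π·107 = 672.3 rad/s.
Step 2 — Component impedances:
  R: Z = R = 50 Ω
  C: Z = 1/(jωC) = -j/(ω·C) = 0 - j4.494e+04 Ω
Step 3 — Series combination: Z_total = R + C = 50 - j4.494e+04 Ω = 4.494e+04∠-89.9° Ω.
Step 4 — Power factor: PF = cos(φ) = Re(Z)/|Z| = 50/4.494e+04 = 0.001113.
Step 5 — Type: Im(Z) = -4.494e+04 ⇒ leading (phase φ = -89.9°).

PF = 0.001113 (leading, φ = -89.9°)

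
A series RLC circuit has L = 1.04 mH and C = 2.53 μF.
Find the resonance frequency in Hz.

Step 1 — Resonance condition Im(Z)=0 gives ω₀ = 1/√(LC).
Step 2 — ω₀ = 1/√(0.00104·2.53e-06) = 1.949e+04 rad/s.
Step 3 — f₀ = ω₀/(2π) = 3103 Hz.

f₀ = 3103 Hz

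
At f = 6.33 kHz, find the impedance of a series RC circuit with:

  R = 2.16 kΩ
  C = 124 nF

Step 1 — Angular frequency: ω = 2π·f = 2π·6330 = 3.977e+04 rad/s.
Step 2 — Component impedances:
  R: Z = R = 2160 Ω
  C: Z = 1/(jωC) = -j/(ω·C) = 0 - j202.8 Ω
Step 3 — Series combination: Z_total = R + C = 2160 - j202.8 Ω = 2169∠-5.4° Ω.

Z = 2160 - j202.8 Ω = 2169∠-5.4° Ω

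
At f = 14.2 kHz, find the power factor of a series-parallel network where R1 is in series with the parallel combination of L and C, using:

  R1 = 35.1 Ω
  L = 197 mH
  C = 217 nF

Step 1 — Angular frequency: ω = 2π·f = 2π·1.42e+04 = 8.922e+04 rad/s.
Step 2 — Component impedances:
  R1: Z = R = 35.1 Ω
  L: Z = jωL = j·8.922e+04·0.197 = 0 + j1.758e+04 Ω
  C: Z = 1/(jωC) = -j/(ω·C) = 0 - j51.65 Ω
Step 3 — Parallel branch: L || C = 1/(1/L + 1/C) = 0 - j51.8 Ω.
Step 4 — Series with R1: Z_total = R1 + (L || C) = 35.1 - j51.8 Ω = 62.57∠-55.9° Ω.
Step 5 — Power factor: PF = cos(φ) = Re(Z)/|Z| = 35.1/62.574 = 0.5609.
Step 6 — Type: Im(Z) = -51.8 ⇒ leading (phase φ = -55.9°).

PF = 0.5609 (leading, φ = -55.9°)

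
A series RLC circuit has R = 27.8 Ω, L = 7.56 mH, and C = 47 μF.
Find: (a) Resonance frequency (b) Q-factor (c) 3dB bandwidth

Step 1 — Resonance: ω₀ = 1/√(LC) = 1/√(0.00756·4.7e-05) = 1678 rad/s.
Step 2 — f₀ = ω₀/(2π) = 267 Hz.
Step 3 — Series Q: Q = ω₀L/R = 1678·0.00756/27.8 = 0.4562.
Step 4 — Bandwidth: Δω = ω₀/Q = 3677 rad/s; BW = Δω/(2π) = 585.3 Hz.

(a) f₀ = 267 Hz  (b) Q = 0.4562  (c) BW = 585.3 Hz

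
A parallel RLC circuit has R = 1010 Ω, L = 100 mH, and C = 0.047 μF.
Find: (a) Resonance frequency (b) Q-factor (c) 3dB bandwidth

Step 1 — Resonance: ω₀ = 1/√(LC) = 1/√(0.1·4.7e-08) = 1.459e+04 rad/s.
Step 2 — f₀ = ω₀/(2π) = 2322 Hz.
Step 3 — Parallel Q: Q = R/(ω₀L) = 1010/(1.459e+04·0.1) = 0.6924.
Step 4 — Bandwidth: Δω = ω₀/Q = 2.107e+04 rad/s; BW = Δω/(2π) = 3353 Hz.

(a) f₀ = 2322 Hz  (b) Q = 0.6924  (c) BW = 3353 Hz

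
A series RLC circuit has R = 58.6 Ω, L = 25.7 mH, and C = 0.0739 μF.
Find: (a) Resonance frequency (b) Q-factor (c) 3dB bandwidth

Step 1 — Resonance: ω₀ = 1/√(LC) = 1/√(0.0257·7.39e-08) = 2.295e+04 rad/s.
Step 2 — f₀ = ω₀/(2π) = 3652 Hz.
Step 3 — Series Q: Q = ω₀L/R = 2.295e+04·0.0257/58.6 = 10.06.
Step 4 — Bandwidth: Δω = ω₀/Q = 2280 rad/s; BW = Δω/(2π) = 362.9 Hz.

(a) f₀ = 3652 Hz  (b) Q = 10.06  (c) BW = 362.9 Hz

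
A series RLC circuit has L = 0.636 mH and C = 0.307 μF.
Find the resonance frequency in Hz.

Step 1 — Resonance condition Im(Z)=0 gives ω₀ = 1/√(LC).
Step 2 — ω₀ = 1/√(0.000636·3.07e-07) = 7.157e+04 rad/s.
Step 3 — f₀ = ω₀/(2π) = 1.139e+04 Hz.

f₀ = 1.139e+04 Hz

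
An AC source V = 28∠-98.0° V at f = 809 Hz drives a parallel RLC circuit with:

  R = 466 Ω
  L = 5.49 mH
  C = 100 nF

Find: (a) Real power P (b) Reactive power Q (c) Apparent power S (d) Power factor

Step 1 — Angular frequency: ω = 2π·f = 2π·809 = 5083 rad/s.
Step 2 — Component impedances:
  R: Z = R = 466 Ω
  L: Z = jωL = j·5083·0.00549 = 0 + j27.91 Ω
  C: Z = 1/(jωC) = -j/(ω·C) = 0 - j1967 Ω
Step 3 — Parallel combination: 1/Z_total = 1/R + 1/L + 1/C; Z_total = 1.713 + j28.2 Ω = 28.26∠86.5° Ω.
Step 4 — Source phasor: V = 28∠-98.0° V = -3.897 - j27.73 V.
Step 5 — Current: I = V / Z = -0.9879 + j0.07816 A = 0.991∠175.5° A.
Step 6 — Complex power: S = V·I* = 1.682 + j27.7 VA.
Step 7 — Real power: P = Re(S) = 1.682 W.
Step 8 — Reactive power: Q = Im(S) = 27.7 VAR.
Step 9 — Apparent power: |S| = 27.75 VA.
Step 10 — Power factor: PF = P/|S| = 0.06063 (lagging).

(a) P = 1.682 W  (b) Q = 27.7 VAR  (c) S = 27.75 VA  (d) PF = 0.06063 (lagging)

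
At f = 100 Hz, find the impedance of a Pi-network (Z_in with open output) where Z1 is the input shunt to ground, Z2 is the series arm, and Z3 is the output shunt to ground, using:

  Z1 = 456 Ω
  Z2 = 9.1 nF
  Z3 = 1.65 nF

Step 1 — Angular frequency: ω = 2π·f = 2π·100 = 628.3 rad/s.
Step 2 — Component impedances:
  Z1: Z = R = 456 Ω
  Z2: Z = 1/(jωC) = -j/(ω·C) = 0 - j1.749e+05 Ω
  Z3: Z = 1/(jωC) = -j/(ω·C) = 0 - j9.646e+05 Ω
Step 3 — With open output, the series arm Z2 and the output shunt Z3 appear in series to ground: Z2 + Z3 = 0 - j1.139e+06 Ω.
Step 4 — Parallel with input shunt Z1: Z_in = Z1 || (Z2 + Z3) = 456 - j0.1825 Ω = 456∠-0.0° Ω.

Z = 456 - j0.1825 Ω = 456∠-0.0° Ω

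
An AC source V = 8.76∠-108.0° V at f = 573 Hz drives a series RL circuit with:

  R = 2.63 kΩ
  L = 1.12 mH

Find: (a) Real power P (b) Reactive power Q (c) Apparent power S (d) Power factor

Step 1 — Angular frequency: ω = 2π·f = 2π·573 = 3600 rad/s.
Step 2 — Component impedances:
  R: Z = R = 2630 Ω
  L: Z = jωL = j·3600·0.00112 = 0 + j4.032 Ω
Step 3 — Series combination: Z_total = R + L = 2630 + j4.032 Ω = 2630∠0.1° Ω.
Step 4 — Source phasor: V = 8.76∠-108.0° V = -2.707 - j8.331 V.
Step 5 — Current: I = V / Z = -0.001034 - j0.003166 A = 0.003331∠-108.1° A.
Step 6 — Complex power: S = V·I* = 0.02918 + j4.474e-05 VA.
Step 7 — Real power: P = Re(S) = 0.02918 W.
Step 8 — Reactive power: Q = Im(S) = 4.474e-05 VAR.
Step 9 — Apparent power: |S| = 0.02918 VA.
Step 10 — Power factor: PF = P/|S| = 1 (lagging).

(a) P = 0.02918 W  (b) Q = 4.474e-05 VAR  (c) S = 0.02918 VA  (d) PF = 1 (lagging)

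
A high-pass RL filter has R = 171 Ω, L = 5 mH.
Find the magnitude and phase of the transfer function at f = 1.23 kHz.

Step 1 — Angular frequency: ω = 2π·1230 = 7728 rad/s.
Step 2 — Transfer function: H(jω) = jωL/(R + jωL).
Step 3 — Numerator jωL = j·38.64; denominator R + jωL = 171 + j38.64.
Step 4 — H = 0.04858 + j0.215.
Step 5 — Magnitude: |H| = 0.2204 (-13.1 dB); phase: φ = 77.3°.

|H| = 0.2204 (-13.1 dB), φ = 77.3°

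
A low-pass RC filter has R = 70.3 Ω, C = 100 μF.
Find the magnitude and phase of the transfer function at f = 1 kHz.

Step 1 — Angular frequency: ω = 2π·1000 = 6283 rad/s.
Step 2 — Transfer function: H(jω) = 1/(1 + jωRC).
Step 3 — Denominator: 1 + jωRC = 1 + j·6283·70.3·0.0001 = 1 + j44.17.
Step 4 — H = 0.0005123 - j0.02263.
Step 5 — Magnitude: |H| = 0.02263 (-32.9 dB); phase: φ = -88.7°.

|H| = 0.02263 (-32.9 dB), φ = -88.7°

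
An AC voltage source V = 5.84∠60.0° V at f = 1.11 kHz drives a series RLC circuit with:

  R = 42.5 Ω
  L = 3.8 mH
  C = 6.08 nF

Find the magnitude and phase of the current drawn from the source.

Step 1 — Angular frequency: ω = 2π·f = 2π·1110 = 6974 rad/s.
Step 2 — Component impedances:
  R: Z = R = 42.5 Ω
  L: Z = jωL = j·6974·0.0038 = 0 + j26.5 Ω
  C: Z = 1/(jωC) = -j/(ω·C) = 0 - j2.358e+04 Ω
Step 3 — Series combination: Z_total = R + L + C = 42.5 - j2.356e+04 Ω = 2.356e+04∠-89.9° Ω.
Step 4 — Source phasor: V = 5.84∠60.0° V = 2.92 + j5.058 V.
Step 5 — Ohm's law: I = V / Z_total = (2.92 + j5.058) / (42.5 - j2.356e+04) = -0.0002145 + j0.0001243 A.
Step 6 — Convert to polar: |I| = 0.0002479 A, ∠I = 149.9°.

I = 0.0002479∠149.9° A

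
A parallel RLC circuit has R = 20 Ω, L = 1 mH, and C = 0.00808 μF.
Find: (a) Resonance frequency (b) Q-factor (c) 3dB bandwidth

Step 1 — Resonance: ω₀ = 1/√(LC) = 1/√(0.001·8.08e-09) = 3.518e+05 rad/s.
Step 2 — f₀ = ω₀/(2π) = 5.599e+04 Hz.
Step 3 — Parallel Q: Q = R/(ω₀L) = 20/(3.518e+05·0.001) = 0.05685.
Step 4 — Bandwidth: Δω = ω₀/Q = 6.188e+06 rad/s; BW = Δω/(2π) = 9.849e+05 Hz.

(a) f₀ = 5.599e+04 Hz  (b) Q = 0.05685  (c) BW = 9.849e+05 Hz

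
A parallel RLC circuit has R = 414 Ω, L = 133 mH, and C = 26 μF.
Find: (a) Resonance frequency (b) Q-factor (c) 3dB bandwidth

Step 1 — Resonance: ω₀ = 1/√(LC) = 1/√(0.133·2.6e-05) = 537.8 rad/s.
Step 2 — f₀ = ω₀/(2π) = 85.59 Hz.
Step 3 — Parallel Q: Q = R/(ω₀L) = 414/(537.8·0.133) = 5.788.
Step 4 — Bandwidth: Δω = ω₀/Q = 92.9 rad/s; BW = Δω/(2π) = 14.79 Hz.

(a) f₀ = 85.59 Hz  (b) Q = 5.788  (c) BW = 14.79 Hz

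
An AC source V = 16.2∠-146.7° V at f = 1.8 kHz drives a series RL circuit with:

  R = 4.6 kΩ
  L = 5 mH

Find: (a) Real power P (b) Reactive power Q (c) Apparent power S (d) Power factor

Step 1 — Angular frequency: ω = 2π·f = 2π·1800 = 1.131e+04 rad/s.
Step 2 — Component impedances:
  R: Z = R = 4600 Ω
  L: Z = jωL = j·1.131e+04·0.005 = 0 + j56.55 Ω
Step 3 — Series combination: Z_total = R + L = 4600 + j56.55 Ω = 4600∠0.7° Ω.
Step 4 — Source phasor: V = 16.2∠-146.7° V = -13.54 - j8.894 V.
Step 5 — Current: I = V / Z = -0.002967 - j0.001897 A = 0.003521∠-147.4° A.
Step 6 — Complex power: S = V·I* = 0.05704 + j0.0007012 VA.
Step 7 — Real power: P = Re(S) = 0.05704 W.
Step 8 — Reactive power: Q = Im(S) = 0.0007012 VAR.
Step 9 — Apparent power: |S| = 0.05705 VA.
Step 10 — Power factor: PF = P/|S| = 0.9999 (lagging).

(a) P = 0.05704 W  (b) Q = 0.0007012 VAR  (c) S = 0.05705 VA  (d) PF = 0.9999 (lagging)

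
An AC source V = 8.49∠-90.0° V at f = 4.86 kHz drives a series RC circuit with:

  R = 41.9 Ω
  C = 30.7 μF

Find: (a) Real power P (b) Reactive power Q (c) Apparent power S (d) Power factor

Step 1 — Angular frequency: ω = 2π·f = 2π·4860 = 3.054e+04 rad/s.
Step 2 — Component impedances:
  R: Z = R = 41.9 Ω
  C: Z = 1/(jωC) = -j/(ω·C) = 0 - j1.067 Ω
Step 3 — Series combination: Z_total = R + C = 41.9 - j1.067 Ω = 41.91∠-1.5° Ω.
Step 4 — Source phasor: V = 8.49∠-90.0° V = 0 - j8.49 V.
Step 5 — Current: I = V / Z = 0.005155 - j0.2025 A = 0.2026∠-88.5° A.
Step 6 — Complex power: S = V·I* = 1.719 - j0.04377 VA.
Step 7 — Real power: P = Re(S) = 1.719 W.
Step 8 — Reactive power: Q = Im(S) = -0.04377 VAR.
Step 9 — Apparent power: |S| = 1.72 VA.
Step 10 — Power factor: PF = P/|S| = 0.9997 (leading).

(a) P = 1.719 W  (b) Q = -0.04377 VAR  (c) S = 1.72 VA  (d) PF = 0.9997 (leading)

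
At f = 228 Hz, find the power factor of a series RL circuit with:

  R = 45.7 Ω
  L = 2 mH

Step 1 — Angular frequency: ω = 2π·f = 2π·228 = 1433 rad/s.
Step 2 — Component impedances:
  R: Z = R = 45.7 Ω
  L: Z = jωL = j·1433·0.002 = 0 + j2.865 Ω
Step 3 — Series combination: Z_total = R + L = 45.7 + j2.865 Ω = 45.79∠3.6° Ω.
Step 4 — Power factor: PF = cos(φ) = Re(Z)/|Z| = 45.7/45.79 = 0.998.
Step 5 — Type: Im(Z) = 2.865 ⇒ lagging (phase φ = 3.6°).

PF = 0.998 (lagging, φ = 3.6°)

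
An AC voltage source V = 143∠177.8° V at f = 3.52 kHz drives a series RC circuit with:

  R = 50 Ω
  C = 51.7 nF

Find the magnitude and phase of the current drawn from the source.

Step 1 — Angular frequency: ω = 2π·f = 2π·3520 = 2.212e+04 rad/s.
Step 2 — Component impedances:
  R: Z = R = 50 Ω
  C: Z = 1/(jωC) = -j/(ω·C) = 0 - j874.6 Ω
Step 3 — Series combination: Z_total = R + C = 50 - j874.6 Ω = 876∠-86.7° Ω.
Step 4 — Source phasor: V = 143∠177.8° V = -142.9 + j5.489 V.
Step 5 — Ohm's law: I = V / Z_total = (-142.9 + j5.489) / (50 - j874.6) = -0.01557 - j0.1625 A.
Step 6 — Convert to polar: |I| = 0.1632 A, ∠I = -95.5°.

I = 0.1632∠-95.5° A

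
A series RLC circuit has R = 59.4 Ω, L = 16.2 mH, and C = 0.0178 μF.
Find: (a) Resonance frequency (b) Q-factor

Step 1 — Resonance condition Im(Z)=0 gives ω₀ = 1/√(LC).
Step 2 — ω₀ = 1/√(0.0162·1.78e-08) = 5.889e+04 rad/s.
Step 3 — f₀ = ω₀/(2π) = 9372 Hz.
Step 4 — Series Q: Q = ω₀L/R = 5.889e+04·0.0162/59.4 = 16.06.

(a) f₀ = 9372 Hz  (b) Q = 16.06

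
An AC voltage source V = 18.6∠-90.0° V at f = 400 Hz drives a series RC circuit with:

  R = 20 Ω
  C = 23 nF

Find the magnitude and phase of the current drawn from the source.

Step 1 — Angular frequency: ω = 2π·f = 2π·400 = 2513 rad/s.
Step 2 — Component impedances:
  R: Z = R = 20 Ω
  C: Z = 1/(jωC) = -j/(ω·C) = 0 - j1.73e+04 Ω
Step 3 — Series combination: Z_total = R + C = 20 - j1.73e+04 Ω = 1.73e+04∠-89.9° Ω.
Step 4 — Source phasor: V = 18.6∠-90.0° V = 0 - j18.6 V.
Step 5 — Ohm's law: I = V / Z_total = (0 - j18.6) / (20 - j1.73e+04) = 0.001075 - j1.243e-06 A.
Step 6 — Convert to polar: |I| = 0.001075 A, ∠I = -0.1°.

I = 0.001075∠-0.1° A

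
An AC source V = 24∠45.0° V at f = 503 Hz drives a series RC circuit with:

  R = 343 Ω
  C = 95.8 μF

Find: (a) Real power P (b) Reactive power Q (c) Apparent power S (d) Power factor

Step 1 — Angular frequency: ω = 2π·f = 2π·503 = 3160 rad/s.
Step 2 — Component impedances:
  R: Z = R = 343 Ω
  C: Z = 1/(jωC) = -j/(ω·C) = 0 - j3.303 Ω
Step 3 — Series combination: Z_total = R + C = 343 - j3.303 Ω = 343∠-0.6° Ω.
Step 4 — Source phasor: V = 24∠45.0° V = 16.97 + j16.97 V.
Step 5 — Current: I = V / Z = 0.049 + j0.04995 A = 0.06997∠45.6° A.
Step 6 — Complex power: S = V·I* = 1.679 - j0.01617 VA.
Step 7 — Real power: P = Re(S) = 1.679 W.
Step 8 — Reactive power: Q = Im(S) = -0.01617 VAR.
Step 9 — Apparent power: |S| = 1.679 VA.
Step 10 — Power factor: PF = P/|S| = 1 (leading).

(a) P = 1.679 W  (b) Q = -0.01617 VAR  (c) S = 1.679 VA  (d) PF = 1 (leading)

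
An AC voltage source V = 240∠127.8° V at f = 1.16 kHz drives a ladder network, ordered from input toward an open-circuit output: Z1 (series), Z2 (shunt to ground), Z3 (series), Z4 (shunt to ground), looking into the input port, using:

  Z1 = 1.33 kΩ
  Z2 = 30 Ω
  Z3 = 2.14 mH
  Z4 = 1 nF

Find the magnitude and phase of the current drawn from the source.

Step 1 — Angular frequency: ω = 2π·f = 2π·1160 = 7288 rad/s.
Step 2 — Component impedances:
  Z1: Z = R = 1330 Ω
  Z2: Z = R = 30 Ω
  Z3: Z = jωL = j·7288·0.00214 = 0 + j15.6 Ω
  Z4: Z = 1/(jωC) = -j/(ω·C) = 0 - j1.372e+05 Ω
Step 3 — Ladder network (open output): work backward from the far end, alternating series and parallel combinations. Z_in = 1360 - j0.00656 Ω = 1360∠-0.0° Ω.
Step 4 — Source phasor: V = 240∠127.8° V = -147.1 + j189.6 V.
Step 5 — Ohm's law: I = V / Z_total = (-147.1 + j189.6) / (1360 - j0.00656) = -0.1082 + j0.1394 A.
Step 6 — Convert to polar: |I| = 0.1765 A, ∠I = 127.8°.

I = 0.1765∠127.8° A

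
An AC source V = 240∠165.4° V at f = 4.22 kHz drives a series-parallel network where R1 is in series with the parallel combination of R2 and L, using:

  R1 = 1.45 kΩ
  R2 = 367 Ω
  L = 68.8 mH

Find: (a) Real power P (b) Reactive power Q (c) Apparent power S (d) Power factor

Step 1 — Angular frequency: ω = 2π·f = 2π·4220 = 2.652e+04 rad/s.
Step 2 — Component impedances:
  R1: Z = R = 1450 Ω
  R2: Z = R = 367 Ω
  L: Z = jωL = j·2.652e+04·0.0688 = 0 + j1824 Ω
Step 3 — Parallel branch: R2 || L = 1/(1/R2 + 1/L) = 352.7 + j70.96 Ω.
Step 4 — Series with R1: Z_total = R1 + (R2 || L) = 1803 + j70.96 Ω = 1804∠2.3° Ω.
Step 5 — Source phasor: V = 240∠165.4° V = -232.3 + j60.5 V.
Step 6 — Current: I = V / Z = -0.1273 + j0.03857 A = 0.133∠163.1° A.
Step 7 — Complex power: S = V·I* = 31.9 + j1.256 VA.
Step 8 — Real power: P = Re(S) = 31.9 W.
Step 9 — Reactive power: Q = Im(S) = 1.256 VAR.
Step 10 — Apparent power: |S| = 31.93 VA.
Step 11 — Power factor: PF = P/|S| = 0.9992 (lagging).

(a) P = 31.9 W  (b) Q = 1.256 VAR  (c) S = 31.93 VA  (d) PF = 0.9992 (lagging)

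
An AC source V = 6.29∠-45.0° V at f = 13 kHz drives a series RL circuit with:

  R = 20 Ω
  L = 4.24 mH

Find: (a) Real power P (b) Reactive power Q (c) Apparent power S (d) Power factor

Step 1 — Angular frequency: ω = 2π·f = 2π·1.3e+04 = 8.168e+04 rad/s.
Step 2 — Component impedances:
  R: Z = R = 20 Ω
  L: Z = jωL = j·8.168e+04·0.00424 = 0 + j346.3 Ω
Step 3 — Series combination: Z_total = R + L = 20 + j346.3 Ω = 346.9∠86.7° Ω.
Step 4 — Source phasor: V = 6.29∠-45.0° V = 4.448 - j4.448 V.
Step 5 — Current: I = V / Z = -0.01206 - j0.01354 A = 0.01813∠-131.7° A.
Step 6 — Complex power: S = V·I* = 0.006575 + j0.1139 VA.
Step 7 — Real power: P = Re(S) = 0.006575 W.
Step 8 — Reactive power: Q = Im(S) = 0.1139 VAR.
Step 9 — Apparent power: |S| = 0.114 VA.
Step 10 — Power factor: PF = P/|S| = 0.05765 (lagging).

(a) P = 0.006575 W  (b) Q = 0.1139 VAR  (c) S = 0.114 VA  (d) PF = 0.05765 (lagging)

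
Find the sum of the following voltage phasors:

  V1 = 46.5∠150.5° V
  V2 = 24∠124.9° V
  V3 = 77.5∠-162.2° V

Step 1 — Convert each phasor to rectangular form:
  V1 = 46.5·(cos(150.5°) + j·sin(150.5°)) = -40.47 + j22.9 V
  V2 = 24·(cos(124.9°) + j·sin(124.9°)) = -13.73 + j19.68 V
  V3 = 77.5·(cos(-162.2°) + j·sin(-162.2°)) = -73.79 - j23.69 V
Step 2 — Sum components: V_total = -128 + j18.89 V.
Step 3 — Convert to polar: |V_total| = 129.4 V, ∠V_total = 171.6°.

V_total = 129.4∠171.6° V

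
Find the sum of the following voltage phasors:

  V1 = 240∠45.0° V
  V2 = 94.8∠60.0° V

Step 1 — Convert each phasor to rectangular form:
  V1 = 240·(cos(45.0°) + j·sin(45.0°)) = 169.7 + j169.7 V
  V2 = 94.8·(cos(60.0°) + j·sin(60.0°)) = 47.4 + j82.1 V
Step 2 — Sum components: V_total = 217.1 + j251.8 V.
Step 3 — Convert to polar: |V_total| = 332.5 V, ∠V_total = 49.2°.

V_total = 332.5∠49.2° V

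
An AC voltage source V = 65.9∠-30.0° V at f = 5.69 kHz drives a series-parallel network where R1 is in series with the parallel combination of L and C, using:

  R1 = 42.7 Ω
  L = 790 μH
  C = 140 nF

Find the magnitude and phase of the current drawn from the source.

Step 1 — Angular frequency: ω = 2π·f = 2π·5690 = 3.575e+04 rad/s.
Step 2 — Component impedances:
  R1: Z = R = 42.7 Ω
  L: Z = jωL = j·3.575e+04·0.00079 = 0 + j28.24 Ω
  C: Z = 1/(jωC) = -j/(ω·C) = 0 - j199.8 Ω
Step 3 — Parallel branch: L || C = 1/(1/L + 1/C) = 0 + j32.89 Ω.
Step 4 — Series with R1: Z_total = R1 + (L || C) = 42.7 + j32.89 Ω = 53.9∠37.6° Ω.
Step 5 — Source phasor: V = 65.9∠-30.0° V = 57.07 - j32.95 V.
Step 6 — Ohm's law: I = V / Z_total = (57.07 - j32.95) / (42.7 + j32.89) = 0.4657 - j1.13 A.
Step 7 — Convert to polar: |I| = 1.223 A, ∠I = -67.6°.

I = 1.223∠-67.6° A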